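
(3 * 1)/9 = 1/3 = 0.33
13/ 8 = 1.62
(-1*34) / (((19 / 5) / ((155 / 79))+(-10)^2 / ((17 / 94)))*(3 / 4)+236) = -1791800 / 34368751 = -0.05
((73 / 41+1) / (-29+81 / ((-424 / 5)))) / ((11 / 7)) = -338352 / 5728151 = -0.06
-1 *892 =-892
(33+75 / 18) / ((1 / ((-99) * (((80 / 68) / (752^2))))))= -36795 / 4806784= -0.01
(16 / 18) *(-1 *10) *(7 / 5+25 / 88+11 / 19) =-37838 / 1881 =-20.12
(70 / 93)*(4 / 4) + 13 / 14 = 2189 / 1302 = 1.68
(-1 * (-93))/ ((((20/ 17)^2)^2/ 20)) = 7767453/ 8000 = 970.93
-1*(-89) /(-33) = -89 /33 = -2.70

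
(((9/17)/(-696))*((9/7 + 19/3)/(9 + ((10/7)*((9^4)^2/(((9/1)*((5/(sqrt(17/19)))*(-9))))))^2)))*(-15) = 0.00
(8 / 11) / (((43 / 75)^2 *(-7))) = -45000 / 142373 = -0.32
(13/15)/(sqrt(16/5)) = 13 * sqrt(5)/60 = 0.48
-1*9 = -9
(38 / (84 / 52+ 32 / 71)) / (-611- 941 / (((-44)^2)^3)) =-254507952185344 / 8454890011586999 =-0.03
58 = 58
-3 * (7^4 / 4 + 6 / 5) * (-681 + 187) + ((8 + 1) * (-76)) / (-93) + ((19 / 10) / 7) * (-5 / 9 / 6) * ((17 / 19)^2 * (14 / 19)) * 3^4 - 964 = 49821831427 / 55955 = 890391.05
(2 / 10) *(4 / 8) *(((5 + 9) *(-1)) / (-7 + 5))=7 / 10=0.70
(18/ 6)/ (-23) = -3/ 23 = -0.13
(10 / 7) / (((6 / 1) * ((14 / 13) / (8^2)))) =2080 / 147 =14.15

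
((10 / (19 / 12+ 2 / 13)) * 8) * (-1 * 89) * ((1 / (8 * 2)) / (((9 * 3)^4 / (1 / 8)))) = -0.00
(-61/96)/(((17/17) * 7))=-61/672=-0.09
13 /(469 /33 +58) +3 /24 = 5815 /19064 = 0.31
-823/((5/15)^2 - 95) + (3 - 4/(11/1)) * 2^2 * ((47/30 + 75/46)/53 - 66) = -117952351303/171769290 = -686.69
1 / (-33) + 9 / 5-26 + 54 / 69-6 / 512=-22791289 / 971520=-23.46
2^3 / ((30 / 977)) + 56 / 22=43408 / 165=263.08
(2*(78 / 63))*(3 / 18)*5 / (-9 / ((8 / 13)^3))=-5120 / 95823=-0.05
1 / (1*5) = 1 / 5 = 0.20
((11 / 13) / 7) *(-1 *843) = -9273 / 91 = -101.90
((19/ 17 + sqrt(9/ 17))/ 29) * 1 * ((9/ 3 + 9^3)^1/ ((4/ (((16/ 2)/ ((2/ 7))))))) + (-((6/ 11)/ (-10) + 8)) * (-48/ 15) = 15372 * sqrt(17)/ 493 + 30219956/ 135575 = 351.46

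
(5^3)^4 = 244140625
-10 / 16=-5 / 8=-0.62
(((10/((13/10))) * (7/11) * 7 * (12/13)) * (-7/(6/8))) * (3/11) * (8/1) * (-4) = 52684800/20449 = 2576.40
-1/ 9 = -0.11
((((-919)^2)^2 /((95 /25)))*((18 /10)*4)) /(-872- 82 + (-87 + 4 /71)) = -1823152070634876 /1404233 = -1298325897.93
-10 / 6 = -5 / 3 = -1.67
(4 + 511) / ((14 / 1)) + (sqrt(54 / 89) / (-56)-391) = -4959 / 14-3 * sqrt(534) / 4984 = -354.23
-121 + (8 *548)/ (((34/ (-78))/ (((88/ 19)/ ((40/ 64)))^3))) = -59657626236439/ 14575375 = -4093042.29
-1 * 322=-322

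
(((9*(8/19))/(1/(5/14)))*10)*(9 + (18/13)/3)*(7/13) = 221400/3211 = 68.95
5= 5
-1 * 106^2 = -11236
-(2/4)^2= -1/4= -0.25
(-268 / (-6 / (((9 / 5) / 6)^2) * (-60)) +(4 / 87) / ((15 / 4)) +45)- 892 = -221081287 / 261000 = -847.05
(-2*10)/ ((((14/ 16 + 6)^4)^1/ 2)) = -32768/ 1830125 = -0.02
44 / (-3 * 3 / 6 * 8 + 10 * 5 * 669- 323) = 44 / 33115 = 0.00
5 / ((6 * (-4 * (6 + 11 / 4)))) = -1 / 42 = -0.02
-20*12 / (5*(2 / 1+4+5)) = -48 / 11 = -4.36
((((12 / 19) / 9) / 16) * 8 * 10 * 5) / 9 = 100 / 513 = 0.19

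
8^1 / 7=8 / 7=1.14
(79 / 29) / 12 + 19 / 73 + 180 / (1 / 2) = 9157819 / 25404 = 360.49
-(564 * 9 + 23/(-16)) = -81193/16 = -5074.56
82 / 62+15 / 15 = 72 / 31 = 2.32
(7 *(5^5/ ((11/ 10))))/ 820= 21875/ 902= 24.25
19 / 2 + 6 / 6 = 21 / 2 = 10.50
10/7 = 1.43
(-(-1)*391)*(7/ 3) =2737/ 3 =912.33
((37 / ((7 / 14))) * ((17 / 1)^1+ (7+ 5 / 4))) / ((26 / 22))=41107 / 26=1581.04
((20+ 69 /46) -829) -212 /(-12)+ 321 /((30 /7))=-10724 /15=-714.93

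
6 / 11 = 0.55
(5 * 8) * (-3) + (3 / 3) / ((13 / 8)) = -1552 / 13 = -119.38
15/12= 5/4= 1.25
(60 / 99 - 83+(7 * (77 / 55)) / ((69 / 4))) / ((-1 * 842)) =310529 / 3195390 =0.10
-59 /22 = -2.68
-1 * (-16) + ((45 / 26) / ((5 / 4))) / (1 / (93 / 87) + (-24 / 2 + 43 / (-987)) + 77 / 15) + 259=3264964295 / 11882611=274.77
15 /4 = 3.75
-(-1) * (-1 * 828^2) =-685584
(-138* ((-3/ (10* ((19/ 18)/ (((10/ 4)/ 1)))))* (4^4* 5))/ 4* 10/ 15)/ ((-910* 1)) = -39744/ 1729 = -22.99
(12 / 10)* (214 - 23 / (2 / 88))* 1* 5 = -4788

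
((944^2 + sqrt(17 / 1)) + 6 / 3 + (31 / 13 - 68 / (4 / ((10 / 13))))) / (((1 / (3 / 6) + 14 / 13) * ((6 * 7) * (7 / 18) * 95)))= 39 * sqrt(17) / 186200 + 6950793 / 37240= 186.65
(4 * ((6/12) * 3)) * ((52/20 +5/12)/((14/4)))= 181/35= 5.17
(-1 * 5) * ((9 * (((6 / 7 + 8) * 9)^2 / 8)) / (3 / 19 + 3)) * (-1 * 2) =4436937 / 196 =22637.43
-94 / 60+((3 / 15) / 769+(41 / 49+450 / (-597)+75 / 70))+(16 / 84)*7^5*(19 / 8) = 570094002291 / 74985190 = 7602.75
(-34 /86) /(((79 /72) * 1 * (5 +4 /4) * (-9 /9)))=204 /3397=0.06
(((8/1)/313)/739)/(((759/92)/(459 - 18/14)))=34176/17810639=0.00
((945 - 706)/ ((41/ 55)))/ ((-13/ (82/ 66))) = -1195/ 39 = -30.64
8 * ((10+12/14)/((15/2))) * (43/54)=26144/2835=9.22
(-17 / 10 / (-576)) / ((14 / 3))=17 / 26880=0.00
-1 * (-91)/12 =91/12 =7.58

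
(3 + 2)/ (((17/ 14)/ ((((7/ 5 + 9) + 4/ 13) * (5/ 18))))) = 8120/ 663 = 12.25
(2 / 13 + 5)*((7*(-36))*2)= -33768 / 13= -2597.54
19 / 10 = 1.90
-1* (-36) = 36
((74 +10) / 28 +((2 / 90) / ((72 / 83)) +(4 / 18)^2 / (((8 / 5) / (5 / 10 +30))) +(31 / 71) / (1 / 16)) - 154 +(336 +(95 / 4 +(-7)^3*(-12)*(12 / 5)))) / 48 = 2322277469 / 11041920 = 210.31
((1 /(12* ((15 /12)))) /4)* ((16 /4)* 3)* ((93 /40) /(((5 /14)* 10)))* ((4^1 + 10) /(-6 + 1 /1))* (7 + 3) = -4557 /1250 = -3.65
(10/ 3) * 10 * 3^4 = 2700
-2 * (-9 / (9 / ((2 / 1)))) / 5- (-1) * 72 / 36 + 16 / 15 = 58 / 15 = 3.87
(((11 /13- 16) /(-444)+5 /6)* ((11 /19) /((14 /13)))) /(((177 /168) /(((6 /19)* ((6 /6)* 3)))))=330462 /788063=0.42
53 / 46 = 1.15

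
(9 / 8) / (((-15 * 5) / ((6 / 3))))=-3 / 100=-0.03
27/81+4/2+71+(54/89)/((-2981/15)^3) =518678940574030/7072894651647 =73.33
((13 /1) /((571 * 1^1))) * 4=0.09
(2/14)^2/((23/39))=39/1127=0.03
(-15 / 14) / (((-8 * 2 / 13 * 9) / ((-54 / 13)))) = -45 / 112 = -0.40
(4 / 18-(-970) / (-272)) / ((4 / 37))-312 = -1678993 / 4896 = -342.93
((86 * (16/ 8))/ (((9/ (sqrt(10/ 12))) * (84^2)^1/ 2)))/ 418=43 * sqrt(30)/ 19908504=0.00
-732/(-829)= 0.88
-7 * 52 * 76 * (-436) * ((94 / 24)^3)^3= 210912448091420571587 / 80621568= 2616079708241.60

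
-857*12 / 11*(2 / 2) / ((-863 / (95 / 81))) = 325660 / 256311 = 1.27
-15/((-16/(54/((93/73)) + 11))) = 24825/496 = 50.05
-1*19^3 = -6859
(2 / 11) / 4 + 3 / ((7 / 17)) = 1129 / 154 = 7.33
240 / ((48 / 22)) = 110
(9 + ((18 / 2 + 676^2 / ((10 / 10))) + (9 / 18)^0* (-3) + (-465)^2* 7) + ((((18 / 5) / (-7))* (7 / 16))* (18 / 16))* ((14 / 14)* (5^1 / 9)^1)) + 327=126137143 / 64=1970892.86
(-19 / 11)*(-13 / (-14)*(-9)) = 2223 / 154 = 14.44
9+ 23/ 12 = 131/ 12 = 10.92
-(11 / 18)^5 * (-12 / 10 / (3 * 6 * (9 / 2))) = 161051 / 127545840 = 0.00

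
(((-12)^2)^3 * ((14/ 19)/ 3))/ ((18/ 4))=3096576/ 19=162977.68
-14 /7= -2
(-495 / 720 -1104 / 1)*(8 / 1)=-17675 / 2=-8837.50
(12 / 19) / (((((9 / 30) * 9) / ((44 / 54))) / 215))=189200 / 4617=40.98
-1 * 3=-3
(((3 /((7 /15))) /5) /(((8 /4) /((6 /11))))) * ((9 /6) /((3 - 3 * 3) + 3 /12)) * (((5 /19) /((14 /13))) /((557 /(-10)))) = 52650 /131197451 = 0.00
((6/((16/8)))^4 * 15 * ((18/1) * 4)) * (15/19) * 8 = 10497600/19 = 552505.26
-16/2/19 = -0.42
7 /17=0.41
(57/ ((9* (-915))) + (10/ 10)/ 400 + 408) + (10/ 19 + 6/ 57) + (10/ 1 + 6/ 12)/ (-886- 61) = 408.62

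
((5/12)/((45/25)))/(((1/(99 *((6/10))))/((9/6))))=165/8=20.62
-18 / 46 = -0.39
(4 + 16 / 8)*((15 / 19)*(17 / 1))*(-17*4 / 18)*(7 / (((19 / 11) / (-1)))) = 445060 / 361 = 1232.85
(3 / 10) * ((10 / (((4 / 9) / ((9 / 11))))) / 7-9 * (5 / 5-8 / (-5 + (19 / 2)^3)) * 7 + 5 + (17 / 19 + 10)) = -875592933 / 66507980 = -13.17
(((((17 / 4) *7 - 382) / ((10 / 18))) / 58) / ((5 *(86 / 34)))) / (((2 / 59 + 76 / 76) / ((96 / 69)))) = -50876172 / 43738525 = -1.16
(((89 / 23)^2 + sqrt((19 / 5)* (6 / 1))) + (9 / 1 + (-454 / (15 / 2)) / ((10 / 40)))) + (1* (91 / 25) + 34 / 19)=-160361437 / 753825 + sqrt(570) / 5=-207.96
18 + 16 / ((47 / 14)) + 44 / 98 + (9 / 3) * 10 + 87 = 140.21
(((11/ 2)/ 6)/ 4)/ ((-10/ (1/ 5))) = -11/ 2400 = -0.00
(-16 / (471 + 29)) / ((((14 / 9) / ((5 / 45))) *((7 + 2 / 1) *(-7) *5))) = 2 / 275625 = 0.00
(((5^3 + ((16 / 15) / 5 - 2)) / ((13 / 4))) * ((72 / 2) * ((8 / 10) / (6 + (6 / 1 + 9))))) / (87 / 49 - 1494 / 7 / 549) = 37.49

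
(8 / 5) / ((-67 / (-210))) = 336 / 67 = 5.01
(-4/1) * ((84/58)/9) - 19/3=-607/87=-6.98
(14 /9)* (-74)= -1036 /9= -115.11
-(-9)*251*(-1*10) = -22590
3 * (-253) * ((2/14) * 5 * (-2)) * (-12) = -91080/7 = -13011.43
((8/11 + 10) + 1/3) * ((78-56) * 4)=2920/3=973.33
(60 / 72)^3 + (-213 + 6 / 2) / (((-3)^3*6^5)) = 20285 / 34992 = 0.58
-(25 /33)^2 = -625 /1089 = -0.57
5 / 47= 0.11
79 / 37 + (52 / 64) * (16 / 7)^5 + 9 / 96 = 1053083785 / 19899488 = 52.92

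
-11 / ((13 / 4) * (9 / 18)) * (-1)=88 / 13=6.77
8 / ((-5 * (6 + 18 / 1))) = -0.07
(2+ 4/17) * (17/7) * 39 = 1482/7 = 211.71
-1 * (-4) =4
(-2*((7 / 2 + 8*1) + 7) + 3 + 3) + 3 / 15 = -154 / 5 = -30.80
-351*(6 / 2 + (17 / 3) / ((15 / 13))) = -13884 / 5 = -2776.80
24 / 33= 8 / 11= 0.73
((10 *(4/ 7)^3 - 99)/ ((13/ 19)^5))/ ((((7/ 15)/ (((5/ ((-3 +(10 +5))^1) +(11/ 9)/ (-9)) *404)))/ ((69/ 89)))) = -958193251298545/ 7846934823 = -122110.51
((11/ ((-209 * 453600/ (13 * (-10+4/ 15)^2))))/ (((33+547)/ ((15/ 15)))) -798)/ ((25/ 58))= -224377889469277/ 121196250000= -1851.36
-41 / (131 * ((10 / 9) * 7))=-0.04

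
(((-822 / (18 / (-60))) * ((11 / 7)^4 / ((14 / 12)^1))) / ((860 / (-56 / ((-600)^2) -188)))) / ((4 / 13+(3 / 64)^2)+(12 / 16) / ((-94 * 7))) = -10617033728920892416 / 1047050692918125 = -10139.94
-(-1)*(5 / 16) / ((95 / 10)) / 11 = 5 / 1672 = 0.00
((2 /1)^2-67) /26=-63 /26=-2.42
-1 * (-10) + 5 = 15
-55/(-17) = 3.24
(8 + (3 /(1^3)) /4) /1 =35 /4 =8.75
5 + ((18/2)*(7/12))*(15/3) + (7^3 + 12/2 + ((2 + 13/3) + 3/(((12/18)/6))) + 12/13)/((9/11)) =701543/1404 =499.67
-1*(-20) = 20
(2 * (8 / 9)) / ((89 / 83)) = 1328 / 801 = 1.66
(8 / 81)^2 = 64 / 6561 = 0.01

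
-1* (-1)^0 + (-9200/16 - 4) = -580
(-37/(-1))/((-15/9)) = -111/5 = -22.20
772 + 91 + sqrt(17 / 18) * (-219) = 863- 73 * sqrt(34) / 2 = 650.17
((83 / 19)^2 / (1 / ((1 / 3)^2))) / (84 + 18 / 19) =6889 / 275994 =0.02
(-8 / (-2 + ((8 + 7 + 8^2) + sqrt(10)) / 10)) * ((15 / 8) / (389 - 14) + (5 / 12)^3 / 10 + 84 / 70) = -6179483 / 3748680 + 104737 * sqrt(10) / 3748680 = -1.56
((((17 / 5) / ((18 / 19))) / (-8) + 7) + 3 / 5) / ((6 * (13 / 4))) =5149 / 14040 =0.37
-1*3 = -3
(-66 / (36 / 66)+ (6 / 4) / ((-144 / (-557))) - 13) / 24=-5.34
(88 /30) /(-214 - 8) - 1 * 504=-839182 /1665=-504.01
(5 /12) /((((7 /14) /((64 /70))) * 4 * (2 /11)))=22 /21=1.05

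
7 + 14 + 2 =23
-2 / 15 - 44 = -662 / 15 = -44.13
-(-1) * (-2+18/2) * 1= 7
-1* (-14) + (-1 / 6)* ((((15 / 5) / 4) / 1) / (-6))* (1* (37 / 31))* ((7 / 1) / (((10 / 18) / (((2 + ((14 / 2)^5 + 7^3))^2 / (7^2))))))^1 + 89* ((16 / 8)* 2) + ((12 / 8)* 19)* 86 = 2044011569 / 1085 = 1883881.63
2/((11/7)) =1.27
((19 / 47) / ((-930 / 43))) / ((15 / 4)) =-1634 / 327825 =-0.00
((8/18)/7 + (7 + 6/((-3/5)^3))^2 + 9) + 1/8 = 1999943/4536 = 440.90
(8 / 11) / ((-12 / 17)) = -34 / 33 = -1.03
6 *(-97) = -582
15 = 15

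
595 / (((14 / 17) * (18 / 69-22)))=-33.24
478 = 478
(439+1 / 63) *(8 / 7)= 221264 / 441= 501.73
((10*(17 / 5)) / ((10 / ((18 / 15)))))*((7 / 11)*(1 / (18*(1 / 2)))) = 238 / 825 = 0.29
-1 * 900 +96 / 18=-2684 / 3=-894.67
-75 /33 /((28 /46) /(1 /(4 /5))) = -2875 /616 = -4.67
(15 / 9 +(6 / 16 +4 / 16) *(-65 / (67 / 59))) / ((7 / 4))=-7835 / 402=-19.49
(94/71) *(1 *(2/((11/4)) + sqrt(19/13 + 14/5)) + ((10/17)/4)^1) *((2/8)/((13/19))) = 292011/690404 + 893 *sqrt(18005)/119990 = 1.42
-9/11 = -0.82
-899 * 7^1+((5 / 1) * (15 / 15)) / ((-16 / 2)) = -50349 / 8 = -6293.62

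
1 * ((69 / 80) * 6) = 207 / 40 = 5.18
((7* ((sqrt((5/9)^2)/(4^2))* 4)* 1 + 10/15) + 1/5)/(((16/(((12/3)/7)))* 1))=331/5040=0.07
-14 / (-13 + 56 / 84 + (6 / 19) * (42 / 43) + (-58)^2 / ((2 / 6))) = -34314 / 24706019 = -0.00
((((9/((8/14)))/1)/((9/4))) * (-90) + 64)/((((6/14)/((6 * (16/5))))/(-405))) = 10269504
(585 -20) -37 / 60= 33863 / 60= 564.38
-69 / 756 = -23 / 252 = -0.09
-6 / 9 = -2 / 3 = -0.67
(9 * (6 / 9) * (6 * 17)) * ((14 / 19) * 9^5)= 505931832 / 19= 26627991.16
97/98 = 0.99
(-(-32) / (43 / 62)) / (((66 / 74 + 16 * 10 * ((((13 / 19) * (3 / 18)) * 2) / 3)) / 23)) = 81.28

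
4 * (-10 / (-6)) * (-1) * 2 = -13.33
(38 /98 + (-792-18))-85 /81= -3217516 /3969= -810.66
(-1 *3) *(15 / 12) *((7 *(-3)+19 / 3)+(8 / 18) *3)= 50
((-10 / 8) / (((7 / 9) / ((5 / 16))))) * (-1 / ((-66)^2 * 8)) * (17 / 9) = 425 / 15611904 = 0.00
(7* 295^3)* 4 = 718826500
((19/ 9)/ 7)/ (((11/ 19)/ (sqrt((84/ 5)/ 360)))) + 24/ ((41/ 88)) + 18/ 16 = 361 *sqrt(42)/ 20790 + 17265/ 328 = 52.75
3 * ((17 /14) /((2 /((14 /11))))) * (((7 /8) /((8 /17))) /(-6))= -2023 /2816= -0.72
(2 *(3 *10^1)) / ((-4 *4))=-15 / 4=-3.75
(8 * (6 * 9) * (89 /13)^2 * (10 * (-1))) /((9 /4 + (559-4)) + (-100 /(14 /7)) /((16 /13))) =-273749760 /698477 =-391.92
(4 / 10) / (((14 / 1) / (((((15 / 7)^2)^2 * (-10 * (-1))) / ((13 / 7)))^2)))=51257812500 / 139178767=368.29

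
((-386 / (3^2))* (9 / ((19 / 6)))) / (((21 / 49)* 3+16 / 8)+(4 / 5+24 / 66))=-297220 / 10849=-27.40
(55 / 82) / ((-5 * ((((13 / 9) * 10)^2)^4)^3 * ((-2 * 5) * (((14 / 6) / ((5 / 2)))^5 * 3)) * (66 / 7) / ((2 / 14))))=2153693963075557766310747 / 153205536544753194407624840202406707200000000000000000000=0.00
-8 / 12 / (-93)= 0.01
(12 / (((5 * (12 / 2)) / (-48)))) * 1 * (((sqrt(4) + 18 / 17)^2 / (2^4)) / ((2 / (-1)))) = 8112 / 1445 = 5.61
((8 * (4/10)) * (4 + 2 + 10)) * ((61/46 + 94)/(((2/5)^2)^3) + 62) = 137396306/115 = 1194750.49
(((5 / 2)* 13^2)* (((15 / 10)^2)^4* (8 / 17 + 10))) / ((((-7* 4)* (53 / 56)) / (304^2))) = -356249243610 / 901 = -395393167.16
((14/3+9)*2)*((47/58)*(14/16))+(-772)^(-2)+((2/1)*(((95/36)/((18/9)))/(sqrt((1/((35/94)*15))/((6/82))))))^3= 750203125*sqrt(26978)/25666530048+1004903609/51850608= 24.18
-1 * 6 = -6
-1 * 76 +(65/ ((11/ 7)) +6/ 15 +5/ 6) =-33.40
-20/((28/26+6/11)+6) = -286/109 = -2.62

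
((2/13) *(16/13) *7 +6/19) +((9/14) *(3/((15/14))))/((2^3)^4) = 107958499/65761280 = 1.64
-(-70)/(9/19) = 1330/9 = 147.78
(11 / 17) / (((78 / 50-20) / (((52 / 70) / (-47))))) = 1430 / 2578373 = 0.00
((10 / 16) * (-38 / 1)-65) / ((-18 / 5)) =1775 / 72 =24.65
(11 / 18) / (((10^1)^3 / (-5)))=-0.00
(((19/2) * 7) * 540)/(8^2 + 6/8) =20520/37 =554.59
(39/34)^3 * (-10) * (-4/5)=59319/4913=12.07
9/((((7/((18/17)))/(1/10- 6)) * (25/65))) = -62127/2975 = -20.88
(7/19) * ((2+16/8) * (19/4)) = 7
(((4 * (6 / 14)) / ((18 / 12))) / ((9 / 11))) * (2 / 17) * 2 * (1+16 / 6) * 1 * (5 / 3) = 19360 / 9639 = 2.01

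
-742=-742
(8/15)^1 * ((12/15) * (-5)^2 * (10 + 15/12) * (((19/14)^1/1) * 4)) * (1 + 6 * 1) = 4560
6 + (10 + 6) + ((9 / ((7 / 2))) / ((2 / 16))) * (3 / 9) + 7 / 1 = 251 / 7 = 35.86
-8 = -8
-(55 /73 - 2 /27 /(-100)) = -74323 /98550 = -0.75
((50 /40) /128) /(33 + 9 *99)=5 /473088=0.00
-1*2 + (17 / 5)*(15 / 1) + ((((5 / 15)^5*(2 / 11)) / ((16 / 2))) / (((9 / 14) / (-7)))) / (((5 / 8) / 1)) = 5893769 / 120285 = 49.00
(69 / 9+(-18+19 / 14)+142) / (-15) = -5587 / 630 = -8.87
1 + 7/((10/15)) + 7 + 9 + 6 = 67/2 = 33.50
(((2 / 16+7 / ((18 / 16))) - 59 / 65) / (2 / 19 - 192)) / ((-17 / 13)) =483683 / 22313520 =0.02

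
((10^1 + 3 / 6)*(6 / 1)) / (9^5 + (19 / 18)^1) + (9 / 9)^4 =152005 / 151843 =1.00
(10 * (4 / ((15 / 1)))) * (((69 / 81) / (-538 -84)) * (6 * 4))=-736 / 8397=-0.09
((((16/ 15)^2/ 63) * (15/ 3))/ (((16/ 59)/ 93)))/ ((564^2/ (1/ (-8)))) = -1829/ 150300360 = -0.00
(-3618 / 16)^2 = 3272481 / 64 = 51132.52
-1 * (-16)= 16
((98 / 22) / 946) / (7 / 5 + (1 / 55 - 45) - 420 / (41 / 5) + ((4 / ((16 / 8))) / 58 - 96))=-291305 / 11801537308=-0.00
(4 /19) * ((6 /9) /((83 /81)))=216 /1577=0.14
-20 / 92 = -5 / 23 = -0.22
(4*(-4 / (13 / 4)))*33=-2112 / 13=-162.46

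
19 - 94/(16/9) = -271/8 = -33.88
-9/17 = -0.53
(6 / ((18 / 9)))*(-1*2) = -6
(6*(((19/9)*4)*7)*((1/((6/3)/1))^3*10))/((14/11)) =1045/3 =348.33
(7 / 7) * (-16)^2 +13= 269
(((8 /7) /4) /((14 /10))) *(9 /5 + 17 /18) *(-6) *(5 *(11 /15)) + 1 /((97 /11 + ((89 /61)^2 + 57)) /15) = -15705745 /1297863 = -12.10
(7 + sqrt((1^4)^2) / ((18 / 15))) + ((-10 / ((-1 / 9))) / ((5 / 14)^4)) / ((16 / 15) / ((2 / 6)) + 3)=4185353 / 4650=900.08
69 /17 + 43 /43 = 86 /17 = 5.06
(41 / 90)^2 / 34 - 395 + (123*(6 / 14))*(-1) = -863091833 / 1927800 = -447.71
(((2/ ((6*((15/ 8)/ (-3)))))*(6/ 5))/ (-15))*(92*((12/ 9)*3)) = 5888/ 375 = 15.70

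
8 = 8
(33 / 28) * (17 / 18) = 187 / 168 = 1.11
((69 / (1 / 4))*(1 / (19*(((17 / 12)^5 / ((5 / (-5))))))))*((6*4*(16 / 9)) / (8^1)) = -366280704 / 26977283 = -13.58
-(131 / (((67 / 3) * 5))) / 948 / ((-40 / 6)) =393 / 2117200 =0.00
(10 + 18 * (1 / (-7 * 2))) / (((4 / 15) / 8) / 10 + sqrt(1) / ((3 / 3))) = 18300 / 2107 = 8.69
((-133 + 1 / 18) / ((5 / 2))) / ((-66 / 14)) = 16751 / 1485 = 11.28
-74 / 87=-0.85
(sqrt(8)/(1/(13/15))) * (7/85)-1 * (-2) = 182 * sqrt(2)/1275 + 2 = 2.20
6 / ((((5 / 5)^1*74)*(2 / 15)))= 45 / 74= 0.61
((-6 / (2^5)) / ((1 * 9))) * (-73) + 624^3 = 11662590025 / 48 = 242970625.52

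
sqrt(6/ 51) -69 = -69 +sqrt(34)/ 17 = -68.66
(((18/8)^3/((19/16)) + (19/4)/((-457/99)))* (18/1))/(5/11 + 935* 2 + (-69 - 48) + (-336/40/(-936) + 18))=11483154540/131974280231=0.09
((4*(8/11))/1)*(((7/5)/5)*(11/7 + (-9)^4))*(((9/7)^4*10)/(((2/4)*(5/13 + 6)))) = 501528298752/10960565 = 45757.52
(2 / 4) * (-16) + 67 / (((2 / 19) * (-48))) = -2041 / 96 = -21.26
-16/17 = -0.94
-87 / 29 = -3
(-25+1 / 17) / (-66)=212 / 561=0.38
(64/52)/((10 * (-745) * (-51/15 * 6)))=4/493935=0.00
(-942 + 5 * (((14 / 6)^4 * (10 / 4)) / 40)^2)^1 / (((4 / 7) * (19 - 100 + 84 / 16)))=10873619869 / 508923648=21.37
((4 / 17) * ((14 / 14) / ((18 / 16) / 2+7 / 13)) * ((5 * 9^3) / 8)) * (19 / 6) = 1200420 / 3893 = 308.35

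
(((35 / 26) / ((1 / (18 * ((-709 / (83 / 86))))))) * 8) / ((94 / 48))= -3687707520 / 50713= -72717.20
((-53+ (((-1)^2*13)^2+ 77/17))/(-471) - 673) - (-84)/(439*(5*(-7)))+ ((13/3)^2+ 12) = -33875650817/52726095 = -642.48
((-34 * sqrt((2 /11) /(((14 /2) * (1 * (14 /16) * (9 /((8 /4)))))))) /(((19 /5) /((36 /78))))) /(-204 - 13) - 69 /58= -69 /58+ 1360 * sqrt(22) /4127123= -1.19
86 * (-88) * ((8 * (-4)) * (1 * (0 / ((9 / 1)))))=0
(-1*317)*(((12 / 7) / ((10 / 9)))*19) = -9292.63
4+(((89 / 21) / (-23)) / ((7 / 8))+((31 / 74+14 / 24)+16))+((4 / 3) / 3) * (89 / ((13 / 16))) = 1355822077 / 19515132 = 69.48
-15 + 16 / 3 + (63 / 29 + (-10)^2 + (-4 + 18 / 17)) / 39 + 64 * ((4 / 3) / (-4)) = -182372 / 6409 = -28.46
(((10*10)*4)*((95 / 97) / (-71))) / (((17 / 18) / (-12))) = 8208000 / 117079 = 70.11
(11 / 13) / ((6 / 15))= 55 / 26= 2.12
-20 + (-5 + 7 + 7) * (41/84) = -437/28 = -15.61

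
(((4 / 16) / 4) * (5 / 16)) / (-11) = -5 / 2816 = -0.00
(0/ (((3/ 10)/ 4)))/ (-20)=0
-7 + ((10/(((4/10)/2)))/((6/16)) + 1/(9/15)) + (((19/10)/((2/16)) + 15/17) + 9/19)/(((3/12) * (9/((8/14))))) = 13451168/101745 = 132.20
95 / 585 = 19 / 117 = 0.16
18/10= 9/5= 1.80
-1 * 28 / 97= -28 / 97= -0.29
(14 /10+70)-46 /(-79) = 28433 /395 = 71.98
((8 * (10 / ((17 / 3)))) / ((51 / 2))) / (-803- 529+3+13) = -40 / 95081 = -0.00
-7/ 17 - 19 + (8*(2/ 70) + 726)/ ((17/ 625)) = 3174940/ 119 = 26680.17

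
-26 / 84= -13 / 42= -0.31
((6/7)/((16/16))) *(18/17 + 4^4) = 26220/119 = 220.34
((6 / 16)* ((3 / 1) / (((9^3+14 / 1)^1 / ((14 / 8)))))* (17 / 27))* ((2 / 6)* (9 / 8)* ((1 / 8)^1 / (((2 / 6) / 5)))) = 1785 / 1521664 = 0.00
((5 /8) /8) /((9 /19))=0.16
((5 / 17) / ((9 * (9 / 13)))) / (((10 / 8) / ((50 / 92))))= 0.02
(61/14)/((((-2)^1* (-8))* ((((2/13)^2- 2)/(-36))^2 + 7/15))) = 705599505/1216967416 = 0.58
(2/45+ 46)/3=2072/135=15.35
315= 315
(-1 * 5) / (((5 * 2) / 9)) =-9 / 2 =-4.50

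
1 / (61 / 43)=43 / 61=0.70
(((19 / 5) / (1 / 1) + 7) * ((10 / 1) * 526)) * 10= 568080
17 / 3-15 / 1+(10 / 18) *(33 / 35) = -185 / 21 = -8.81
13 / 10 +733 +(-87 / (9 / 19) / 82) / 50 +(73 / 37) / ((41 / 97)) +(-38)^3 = -24635963357 / 455100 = -54133.08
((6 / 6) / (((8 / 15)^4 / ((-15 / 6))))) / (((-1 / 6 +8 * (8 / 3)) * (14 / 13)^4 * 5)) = -4337701875 / 19983695872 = -0.22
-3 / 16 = -0.19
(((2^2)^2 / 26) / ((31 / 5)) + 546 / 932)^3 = 2129710218095179 / 6623276541213592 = 0.32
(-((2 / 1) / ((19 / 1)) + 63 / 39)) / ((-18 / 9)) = 425 / 494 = 0.86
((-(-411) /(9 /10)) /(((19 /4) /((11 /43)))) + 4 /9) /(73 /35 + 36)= 6443780 /9801549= 0.66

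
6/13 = 0.46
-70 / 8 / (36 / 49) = -1715 / 144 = -11.91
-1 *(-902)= 902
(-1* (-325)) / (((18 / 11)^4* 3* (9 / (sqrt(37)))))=4758325* sqrt(37) / 2834352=10.21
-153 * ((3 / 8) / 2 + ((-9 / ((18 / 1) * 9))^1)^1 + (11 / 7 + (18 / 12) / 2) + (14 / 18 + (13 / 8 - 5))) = 2465 / 112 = 22.01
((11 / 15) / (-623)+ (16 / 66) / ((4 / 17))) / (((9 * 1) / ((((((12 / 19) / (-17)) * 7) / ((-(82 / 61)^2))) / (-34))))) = -0.00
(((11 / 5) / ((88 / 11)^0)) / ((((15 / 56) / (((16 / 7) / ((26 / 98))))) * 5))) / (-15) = -68992 / 73125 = -0.94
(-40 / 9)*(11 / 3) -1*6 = -602 / 27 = -22.30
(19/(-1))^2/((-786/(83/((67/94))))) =-1408261/26331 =-53.48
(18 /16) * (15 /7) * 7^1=135 /8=16.88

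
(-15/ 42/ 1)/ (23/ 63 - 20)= 45/ 2474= 0.02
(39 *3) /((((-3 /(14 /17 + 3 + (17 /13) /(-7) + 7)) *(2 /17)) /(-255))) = 12588075 /14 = 899148.21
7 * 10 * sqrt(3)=70 * sqrt(3)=121.24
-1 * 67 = -67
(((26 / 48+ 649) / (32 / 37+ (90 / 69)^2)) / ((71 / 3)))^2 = 93100348421509009 / 813932598486016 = 114.38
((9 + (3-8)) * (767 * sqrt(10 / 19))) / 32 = 767 * sqrt(190) / 152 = 69.56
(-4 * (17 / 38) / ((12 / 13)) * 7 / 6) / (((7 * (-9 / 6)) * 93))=221 / 95418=0.00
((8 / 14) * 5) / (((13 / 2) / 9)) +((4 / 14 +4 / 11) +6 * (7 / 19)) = 6.82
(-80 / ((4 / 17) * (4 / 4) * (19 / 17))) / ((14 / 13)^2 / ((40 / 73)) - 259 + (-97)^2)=-0.03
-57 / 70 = -0.81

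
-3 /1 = -3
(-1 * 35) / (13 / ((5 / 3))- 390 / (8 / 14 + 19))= 2.89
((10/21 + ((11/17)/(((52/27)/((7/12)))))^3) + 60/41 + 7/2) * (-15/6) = -1036759180964765/76132469317632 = -13.62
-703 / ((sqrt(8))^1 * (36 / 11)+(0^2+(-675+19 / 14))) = 109128096 * sqrt(2) / 10760162953+11231208142 / 10760162953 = 1.06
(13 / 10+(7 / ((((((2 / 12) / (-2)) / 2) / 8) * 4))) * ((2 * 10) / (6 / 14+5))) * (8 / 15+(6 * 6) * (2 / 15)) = -1879624 / 285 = -6595.17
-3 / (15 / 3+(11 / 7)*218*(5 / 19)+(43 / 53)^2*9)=-0.03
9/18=1/2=0.50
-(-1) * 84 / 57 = 28 / 19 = 1.47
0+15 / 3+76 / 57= 19 / 3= 6.33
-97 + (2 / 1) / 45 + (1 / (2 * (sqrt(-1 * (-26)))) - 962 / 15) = -7249 / 45 + sqrt(26) / 52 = -160.99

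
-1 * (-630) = 630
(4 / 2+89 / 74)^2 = 56169 / 5476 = 10.26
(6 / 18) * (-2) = -2 / 3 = -0.67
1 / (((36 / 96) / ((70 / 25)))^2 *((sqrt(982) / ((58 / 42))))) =25984 *sqrt(982) / 331425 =2.46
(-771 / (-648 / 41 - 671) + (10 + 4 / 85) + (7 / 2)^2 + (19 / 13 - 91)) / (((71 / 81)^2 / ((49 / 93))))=-881879829351759 / 19449923093380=-45.34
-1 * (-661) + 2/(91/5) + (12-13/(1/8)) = 51789/91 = 569.11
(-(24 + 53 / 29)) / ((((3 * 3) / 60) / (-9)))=44940 / 29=1549.66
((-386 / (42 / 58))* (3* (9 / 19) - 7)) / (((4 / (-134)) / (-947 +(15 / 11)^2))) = 4545877377628 / 48279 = 94158482.52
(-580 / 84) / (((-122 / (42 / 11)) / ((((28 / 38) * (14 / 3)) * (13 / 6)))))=184730 / 114741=1.61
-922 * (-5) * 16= 73760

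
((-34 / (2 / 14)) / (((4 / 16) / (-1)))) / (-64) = -119 / 8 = -14.88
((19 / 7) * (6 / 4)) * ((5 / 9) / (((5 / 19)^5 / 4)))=94091762 / 13125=7168.90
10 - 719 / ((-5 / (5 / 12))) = 839 / 12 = 69.92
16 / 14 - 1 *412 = -2876 / 7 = -410.86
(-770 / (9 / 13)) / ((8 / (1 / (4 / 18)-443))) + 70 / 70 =4389457 / 72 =60964.68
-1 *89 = -89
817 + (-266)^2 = 71573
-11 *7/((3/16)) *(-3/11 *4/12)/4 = 28/3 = 9.33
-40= -40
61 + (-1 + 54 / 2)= 87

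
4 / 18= 2 / 9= 0.22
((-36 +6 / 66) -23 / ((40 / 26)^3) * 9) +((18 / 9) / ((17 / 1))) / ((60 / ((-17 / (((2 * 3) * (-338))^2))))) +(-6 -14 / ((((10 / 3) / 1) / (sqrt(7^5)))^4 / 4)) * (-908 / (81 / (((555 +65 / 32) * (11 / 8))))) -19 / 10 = 49769713510422820331423 / 45240624000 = 1100111119387.36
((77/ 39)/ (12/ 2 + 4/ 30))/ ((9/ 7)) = 2695/ 10764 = 0.25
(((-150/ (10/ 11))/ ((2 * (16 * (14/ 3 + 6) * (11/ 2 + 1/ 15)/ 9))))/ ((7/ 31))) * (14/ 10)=-4.85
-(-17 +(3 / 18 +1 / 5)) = 499 / 30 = 16.63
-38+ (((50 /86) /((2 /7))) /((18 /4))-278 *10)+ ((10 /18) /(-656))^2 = -4223110511309 /1498860288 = -2817.55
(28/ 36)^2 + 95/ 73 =11272/ 5913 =1.91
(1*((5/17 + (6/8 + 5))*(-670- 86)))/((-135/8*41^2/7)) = 161112/142885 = 1.13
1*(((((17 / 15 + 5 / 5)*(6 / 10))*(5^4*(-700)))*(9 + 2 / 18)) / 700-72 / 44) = -721762 / 99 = -7290.53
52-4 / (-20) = 261 / 5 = 52.20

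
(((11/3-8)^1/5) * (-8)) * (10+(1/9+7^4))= 16717.04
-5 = -5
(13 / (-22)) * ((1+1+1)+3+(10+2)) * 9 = -1053 / 11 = -95.73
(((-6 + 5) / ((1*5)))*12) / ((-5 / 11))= 132 / 25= 5.28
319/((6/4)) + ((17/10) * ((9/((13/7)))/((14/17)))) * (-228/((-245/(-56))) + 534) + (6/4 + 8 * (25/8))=34533662/6825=5059.88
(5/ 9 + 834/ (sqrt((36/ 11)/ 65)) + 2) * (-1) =-139 * sqrt(715) - 23/ 9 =-3719.34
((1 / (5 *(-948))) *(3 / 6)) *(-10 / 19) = 1 / 18012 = 0.00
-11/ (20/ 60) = -33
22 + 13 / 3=79 / 3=26.33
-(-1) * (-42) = -42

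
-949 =-949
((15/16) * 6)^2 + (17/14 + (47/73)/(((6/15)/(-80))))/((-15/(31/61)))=358711751/9974720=35.96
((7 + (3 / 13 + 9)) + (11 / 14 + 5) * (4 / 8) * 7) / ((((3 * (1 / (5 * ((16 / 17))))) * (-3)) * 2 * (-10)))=1897 / 1989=0.95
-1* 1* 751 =-751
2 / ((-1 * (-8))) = 1 / 4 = 0.25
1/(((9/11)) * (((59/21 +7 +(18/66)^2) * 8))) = 9317/602760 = 0.02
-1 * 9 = -9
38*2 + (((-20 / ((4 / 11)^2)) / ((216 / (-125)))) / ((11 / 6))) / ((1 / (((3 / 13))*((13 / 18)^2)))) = 1271327 / 15552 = 81.75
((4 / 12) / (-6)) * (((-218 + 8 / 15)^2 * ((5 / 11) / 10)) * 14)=-37242254 / 22275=-1671.93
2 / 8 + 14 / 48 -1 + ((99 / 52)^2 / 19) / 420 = -9880079 / 21577920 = -0.46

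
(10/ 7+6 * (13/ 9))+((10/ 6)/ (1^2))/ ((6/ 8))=776/ 63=12.32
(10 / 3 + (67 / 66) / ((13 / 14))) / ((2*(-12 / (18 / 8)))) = -1899 / 4576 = -0.41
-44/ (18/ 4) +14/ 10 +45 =1648/ 45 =36.62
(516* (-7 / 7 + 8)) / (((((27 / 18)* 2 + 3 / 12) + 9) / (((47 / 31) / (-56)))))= -12126 / 1519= -7.98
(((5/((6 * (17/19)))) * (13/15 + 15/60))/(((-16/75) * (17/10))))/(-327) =159125/18144576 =0.01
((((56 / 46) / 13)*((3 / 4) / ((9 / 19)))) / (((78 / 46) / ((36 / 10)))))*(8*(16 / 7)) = 4864 / 845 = 5.76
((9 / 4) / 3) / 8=3 / 32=0.09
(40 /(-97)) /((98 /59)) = -0.25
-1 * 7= -7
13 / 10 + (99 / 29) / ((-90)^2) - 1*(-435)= 436.30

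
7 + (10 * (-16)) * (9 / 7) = -198.71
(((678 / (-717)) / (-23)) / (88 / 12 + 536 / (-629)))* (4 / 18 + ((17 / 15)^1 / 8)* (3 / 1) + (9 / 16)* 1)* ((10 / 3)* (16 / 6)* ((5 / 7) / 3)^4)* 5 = 38692541875 / 35301498184197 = 0.00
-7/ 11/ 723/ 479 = -7/ 3809487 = -0.00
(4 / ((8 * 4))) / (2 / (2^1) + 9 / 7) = 7 / 128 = 0.05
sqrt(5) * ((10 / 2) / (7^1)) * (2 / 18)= 5 * sqrt(5) / 63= 0.18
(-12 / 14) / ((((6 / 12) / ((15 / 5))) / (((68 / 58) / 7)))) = -1224 / 1421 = -0.86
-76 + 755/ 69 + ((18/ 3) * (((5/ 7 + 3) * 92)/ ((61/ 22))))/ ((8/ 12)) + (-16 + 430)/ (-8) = 116951963/ 117852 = 992.36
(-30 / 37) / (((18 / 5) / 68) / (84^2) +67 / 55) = -14660800 / 22026877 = -0.67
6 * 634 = 3804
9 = 9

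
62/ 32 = 31/ 16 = 1.94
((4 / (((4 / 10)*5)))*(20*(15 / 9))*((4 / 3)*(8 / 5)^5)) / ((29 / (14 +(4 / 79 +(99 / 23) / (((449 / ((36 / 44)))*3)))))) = 451.68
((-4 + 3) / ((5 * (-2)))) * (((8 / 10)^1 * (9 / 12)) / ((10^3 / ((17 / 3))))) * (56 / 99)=119 / 618750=0.00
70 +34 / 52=1837 / 26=70.65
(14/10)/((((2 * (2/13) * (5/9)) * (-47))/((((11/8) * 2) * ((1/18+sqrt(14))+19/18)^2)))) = -617617/84600 - 1001 * sqrt(14)/940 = -11.28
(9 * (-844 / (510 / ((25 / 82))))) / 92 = -3165 / 64124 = -0.05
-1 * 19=-19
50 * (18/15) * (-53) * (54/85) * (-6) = 206064/17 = 12121.41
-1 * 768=-768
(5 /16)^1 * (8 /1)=5 /2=2.50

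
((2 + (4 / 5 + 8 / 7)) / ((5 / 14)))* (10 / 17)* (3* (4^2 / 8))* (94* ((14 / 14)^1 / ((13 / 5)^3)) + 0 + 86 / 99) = 242.24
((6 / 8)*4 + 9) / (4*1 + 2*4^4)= 0.02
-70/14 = -5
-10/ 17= -0.59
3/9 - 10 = -29/3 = -9.67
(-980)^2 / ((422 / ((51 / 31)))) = 24490200 / 6541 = 3744.11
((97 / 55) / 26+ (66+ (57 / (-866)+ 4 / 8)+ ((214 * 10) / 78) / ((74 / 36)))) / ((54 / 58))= 53051083213 / 618570810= 85.76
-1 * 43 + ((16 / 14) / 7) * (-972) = -9883 / 49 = -201.69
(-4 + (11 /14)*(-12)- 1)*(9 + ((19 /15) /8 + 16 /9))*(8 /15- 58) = 171381547 /18900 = 9067.81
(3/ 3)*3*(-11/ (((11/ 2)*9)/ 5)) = -10/ 3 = -3.33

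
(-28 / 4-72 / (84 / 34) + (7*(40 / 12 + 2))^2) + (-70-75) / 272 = 23255297 / 17136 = 1357.10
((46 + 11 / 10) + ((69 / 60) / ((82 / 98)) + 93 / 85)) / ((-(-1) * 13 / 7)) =967379 / 36244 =26.69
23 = 23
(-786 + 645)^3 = -2803221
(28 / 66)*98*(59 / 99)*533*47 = 2027828348 / 3267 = 620700.44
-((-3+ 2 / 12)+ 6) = -19 / 6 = -3.17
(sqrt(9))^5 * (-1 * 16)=-3888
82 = 82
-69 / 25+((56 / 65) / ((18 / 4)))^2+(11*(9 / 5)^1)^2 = 133233892 / 342225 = 389.32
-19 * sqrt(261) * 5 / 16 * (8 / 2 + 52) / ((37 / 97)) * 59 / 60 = -761159 * sqrt(29) / 296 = -13847.86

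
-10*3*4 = -120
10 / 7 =1.43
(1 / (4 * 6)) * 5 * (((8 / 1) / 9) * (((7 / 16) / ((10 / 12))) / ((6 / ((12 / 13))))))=7 / 468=0.01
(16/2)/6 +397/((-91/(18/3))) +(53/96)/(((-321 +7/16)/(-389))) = -67693609/2800434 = -24.17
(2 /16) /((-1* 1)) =-1 /8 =-0.12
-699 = -699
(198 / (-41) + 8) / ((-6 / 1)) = -65 / 123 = -0.53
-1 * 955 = -955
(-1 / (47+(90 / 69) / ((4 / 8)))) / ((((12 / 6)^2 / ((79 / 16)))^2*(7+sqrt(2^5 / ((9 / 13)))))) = -1291887 / 16691200+430629*sqrt(26) / 29209600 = -0.00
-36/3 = -12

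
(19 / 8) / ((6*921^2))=0.00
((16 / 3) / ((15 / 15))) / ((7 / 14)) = 32 / 3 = 10.67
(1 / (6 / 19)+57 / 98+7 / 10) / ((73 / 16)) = 52312 / 53655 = 0.97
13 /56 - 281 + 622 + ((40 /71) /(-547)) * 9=742116073 /2174872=341.22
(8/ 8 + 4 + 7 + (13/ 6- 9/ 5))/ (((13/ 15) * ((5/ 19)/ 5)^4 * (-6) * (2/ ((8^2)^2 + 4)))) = -49557818275/ 78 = -635356644.55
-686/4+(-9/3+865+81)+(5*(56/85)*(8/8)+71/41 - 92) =954229/1394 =684.53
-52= -52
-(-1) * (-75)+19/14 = -1031/14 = -73.64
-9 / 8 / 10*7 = -63 / 80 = -0.79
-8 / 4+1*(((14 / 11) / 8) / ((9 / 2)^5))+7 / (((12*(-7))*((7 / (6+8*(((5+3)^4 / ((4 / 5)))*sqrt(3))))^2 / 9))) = -350275386351433 / 4546773-368640*sqrt(3) / 49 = -77051269.96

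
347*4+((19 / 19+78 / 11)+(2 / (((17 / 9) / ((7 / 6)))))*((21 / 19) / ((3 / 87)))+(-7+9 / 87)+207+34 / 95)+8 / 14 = 5902488329 / 3606295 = 1636.72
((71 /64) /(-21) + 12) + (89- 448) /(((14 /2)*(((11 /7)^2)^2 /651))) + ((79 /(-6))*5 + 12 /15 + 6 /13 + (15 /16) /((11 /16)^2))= -2355913533629 /426345920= -5525.83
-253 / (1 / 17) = -4301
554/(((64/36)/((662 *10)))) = 4125915/2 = 2062957.50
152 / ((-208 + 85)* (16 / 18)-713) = -456 / 2467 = -0.18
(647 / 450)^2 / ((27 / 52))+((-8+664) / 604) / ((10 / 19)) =1247647717 / 206398125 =6.04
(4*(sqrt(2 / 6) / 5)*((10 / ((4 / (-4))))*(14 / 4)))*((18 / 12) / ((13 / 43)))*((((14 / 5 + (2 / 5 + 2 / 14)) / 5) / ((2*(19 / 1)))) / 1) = -387*sqrt(3) / 475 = -1.41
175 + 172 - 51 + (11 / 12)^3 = 512819 / 1728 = 296.77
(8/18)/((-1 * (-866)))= 2/3897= 0.00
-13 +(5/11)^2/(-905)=-284718/21901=-13.00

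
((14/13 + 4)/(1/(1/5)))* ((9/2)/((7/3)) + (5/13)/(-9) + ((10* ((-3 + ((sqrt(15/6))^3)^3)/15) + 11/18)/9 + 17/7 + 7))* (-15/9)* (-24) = 6875* sqrt(10)/117 + 14477936/31941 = 639.09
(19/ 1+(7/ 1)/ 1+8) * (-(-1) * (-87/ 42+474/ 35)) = 13651/ 35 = 390.03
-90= -90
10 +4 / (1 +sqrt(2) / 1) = 4 * sqrt(2) +6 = 11.66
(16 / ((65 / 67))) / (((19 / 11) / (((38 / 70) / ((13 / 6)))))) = 70752 / 29575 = 2.39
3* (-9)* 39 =-1053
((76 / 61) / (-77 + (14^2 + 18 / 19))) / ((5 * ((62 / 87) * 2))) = 31407 / 21547945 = 0.00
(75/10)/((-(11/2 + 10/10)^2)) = -30/169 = -0.18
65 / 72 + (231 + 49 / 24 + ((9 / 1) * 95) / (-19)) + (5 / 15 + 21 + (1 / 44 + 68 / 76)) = 1589033 / 7524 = 211.20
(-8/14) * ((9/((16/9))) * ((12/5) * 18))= -4374/35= -124.97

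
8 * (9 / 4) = 18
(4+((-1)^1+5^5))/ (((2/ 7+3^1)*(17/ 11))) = 616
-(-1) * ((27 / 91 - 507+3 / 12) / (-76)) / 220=16759 / 553280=0.03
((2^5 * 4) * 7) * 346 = 310016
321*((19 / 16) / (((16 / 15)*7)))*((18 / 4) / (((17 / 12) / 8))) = 2470095 / 1904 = 1297.32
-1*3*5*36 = -540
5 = 5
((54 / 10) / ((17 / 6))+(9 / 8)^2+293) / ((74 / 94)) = 75725131 / 201280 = 376.22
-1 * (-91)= 91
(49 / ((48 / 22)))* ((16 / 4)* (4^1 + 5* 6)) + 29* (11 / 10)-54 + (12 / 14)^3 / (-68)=530426957 / 174930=3032.22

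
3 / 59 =0.05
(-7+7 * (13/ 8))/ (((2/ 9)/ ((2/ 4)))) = 315/ 32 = 9.84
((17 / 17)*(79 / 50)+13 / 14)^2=192721 / 30625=6.29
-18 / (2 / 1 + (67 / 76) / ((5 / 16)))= -855 / 229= -3.73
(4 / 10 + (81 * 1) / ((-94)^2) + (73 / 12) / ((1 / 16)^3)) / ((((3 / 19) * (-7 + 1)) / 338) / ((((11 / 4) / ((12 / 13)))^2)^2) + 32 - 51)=-4434453602013394546301 / 3381316594833418620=-1311.46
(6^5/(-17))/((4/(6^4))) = -2519424/17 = -148201.41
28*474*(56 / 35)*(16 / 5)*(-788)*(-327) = 437744111616 / 25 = 17509764464.64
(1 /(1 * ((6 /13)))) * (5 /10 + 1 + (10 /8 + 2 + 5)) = 169 /8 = 21.12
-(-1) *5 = 5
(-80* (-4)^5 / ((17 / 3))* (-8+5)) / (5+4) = -81920 / 17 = -4818.82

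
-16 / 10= -8 / 5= -1.60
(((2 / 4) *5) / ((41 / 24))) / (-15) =-4 / 41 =-0.10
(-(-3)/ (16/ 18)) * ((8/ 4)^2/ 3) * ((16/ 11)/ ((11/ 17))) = 1224/ 121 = 10.12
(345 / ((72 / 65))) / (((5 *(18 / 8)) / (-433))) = -647335 / 54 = -11987.69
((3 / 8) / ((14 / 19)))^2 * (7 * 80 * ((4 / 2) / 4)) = 16245 / 224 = 72.52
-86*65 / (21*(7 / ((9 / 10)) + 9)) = -16770 / 1057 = -15.87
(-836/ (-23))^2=698896/ 529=1321.16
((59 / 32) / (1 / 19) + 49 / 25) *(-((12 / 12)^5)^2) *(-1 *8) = 29593 / 100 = 295.93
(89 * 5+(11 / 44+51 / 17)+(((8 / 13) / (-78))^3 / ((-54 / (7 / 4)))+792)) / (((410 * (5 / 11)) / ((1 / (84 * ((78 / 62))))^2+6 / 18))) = 137424046063451172047 / 61932594840804455040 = 2.22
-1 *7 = -7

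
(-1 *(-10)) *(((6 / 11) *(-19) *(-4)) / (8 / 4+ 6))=570 / 11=51.82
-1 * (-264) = 264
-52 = -52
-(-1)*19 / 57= 1 / 3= 0.33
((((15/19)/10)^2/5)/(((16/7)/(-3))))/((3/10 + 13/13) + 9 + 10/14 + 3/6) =-0.00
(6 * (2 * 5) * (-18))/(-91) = 1080/91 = 11.87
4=4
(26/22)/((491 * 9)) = 13/48609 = 0.00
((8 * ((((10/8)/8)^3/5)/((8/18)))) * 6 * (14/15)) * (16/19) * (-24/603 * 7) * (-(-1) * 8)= -735/5092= -0.14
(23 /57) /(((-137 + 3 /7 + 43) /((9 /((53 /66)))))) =-31878 /659585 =-0.05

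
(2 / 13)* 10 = 20 / 13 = 1.54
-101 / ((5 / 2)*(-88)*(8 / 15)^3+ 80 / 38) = 1295325 / 401032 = 3.23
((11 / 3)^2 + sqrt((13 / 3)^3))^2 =3146*sqrt(39) / 81 + 21232 / 81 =504.68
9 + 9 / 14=135 / 14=9.64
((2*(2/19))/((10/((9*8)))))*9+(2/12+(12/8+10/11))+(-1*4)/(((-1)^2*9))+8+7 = 289424/9405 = 30.77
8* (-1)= -8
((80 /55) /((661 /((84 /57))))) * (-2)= -896 /138149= -0.01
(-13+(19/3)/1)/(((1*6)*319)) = -10/2871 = -0.00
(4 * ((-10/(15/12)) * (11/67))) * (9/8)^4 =-72171/8576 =-8.42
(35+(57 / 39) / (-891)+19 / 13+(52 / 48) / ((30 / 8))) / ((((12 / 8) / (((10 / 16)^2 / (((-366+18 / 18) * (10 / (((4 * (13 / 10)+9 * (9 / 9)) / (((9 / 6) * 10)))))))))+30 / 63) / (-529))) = 279779657689 / 213074014725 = 1.31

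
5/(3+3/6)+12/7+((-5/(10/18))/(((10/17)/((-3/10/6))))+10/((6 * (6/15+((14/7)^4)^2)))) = 10538233/2692200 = 3.91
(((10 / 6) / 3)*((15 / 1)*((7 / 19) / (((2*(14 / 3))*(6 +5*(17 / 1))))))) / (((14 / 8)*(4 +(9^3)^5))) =25 / 2491900371741585259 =0.00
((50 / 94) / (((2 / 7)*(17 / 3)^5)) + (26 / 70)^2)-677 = -110664545271923 / 163496533550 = -676.86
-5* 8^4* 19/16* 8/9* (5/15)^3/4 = -48640/243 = -200.16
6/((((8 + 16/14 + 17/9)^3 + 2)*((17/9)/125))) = 1687817250/5715441973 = 0.30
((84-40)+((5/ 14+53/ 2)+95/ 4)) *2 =189.21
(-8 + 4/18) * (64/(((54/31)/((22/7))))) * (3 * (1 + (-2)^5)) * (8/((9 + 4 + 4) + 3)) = 2706176/81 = 33409.58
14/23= 0.61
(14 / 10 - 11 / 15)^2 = 4 / 9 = 0.44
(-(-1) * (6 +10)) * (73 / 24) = 146 / 3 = 48.67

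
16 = 16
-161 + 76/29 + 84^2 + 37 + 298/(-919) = 6934.30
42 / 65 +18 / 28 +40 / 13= 4.37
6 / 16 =3 / 8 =0.38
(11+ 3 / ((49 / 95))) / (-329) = -824 / 16121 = -0.05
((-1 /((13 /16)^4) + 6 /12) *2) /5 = -102511 /142805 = -0.72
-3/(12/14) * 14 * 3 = -147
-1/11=-0.09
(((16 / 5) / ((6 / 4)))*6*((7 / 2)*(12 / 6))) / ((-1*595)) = -64 / 425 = -0.15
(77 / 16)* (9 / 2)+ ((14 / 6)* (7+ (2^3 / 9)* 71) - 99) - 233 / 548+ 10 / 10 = 10277143 / 118368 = 86.82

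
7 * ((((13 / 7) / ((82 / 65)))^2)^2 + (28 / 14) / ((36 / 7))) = 4968425826641 / 139569987312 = 35.60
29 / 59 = 0.49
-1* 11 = -11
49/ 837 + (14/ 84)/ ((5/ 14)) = 0.53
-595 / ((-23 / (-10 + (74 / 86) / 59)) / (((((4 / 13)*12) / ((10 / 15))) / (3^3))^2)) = -964680640 / 88751871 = -10.87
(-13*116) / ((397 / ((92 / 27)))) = -12.94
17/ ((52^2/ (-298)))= -2533/ 1352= -1.87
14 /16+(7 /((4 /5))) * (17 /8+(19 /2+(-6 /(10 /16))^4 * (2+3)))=297353371 /800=371691.71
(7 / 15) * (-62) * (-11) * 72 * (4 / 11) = 41664 / 5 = 8332.80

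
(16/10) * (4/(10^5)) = 1/15625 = 0.00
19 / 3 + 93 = 298 / 3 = 99.33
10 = 10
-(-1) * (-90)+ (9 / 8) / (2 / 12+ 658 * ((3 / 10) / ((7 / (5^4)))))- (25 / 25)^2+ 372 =118864151 / 423004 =281.00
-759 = -759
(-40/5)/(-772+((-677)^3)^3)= 8/29874319279043849237529609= 0.00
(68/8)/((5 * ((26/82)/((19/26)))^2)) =10316297/1142440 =9.03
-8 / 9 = -0.89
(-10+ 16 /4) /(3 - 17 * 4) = 6 /65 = 0.09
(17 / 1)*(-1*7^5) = -285719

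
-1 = -1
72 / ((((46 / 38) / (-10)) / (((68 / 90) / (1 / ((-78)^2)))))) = -2734096.70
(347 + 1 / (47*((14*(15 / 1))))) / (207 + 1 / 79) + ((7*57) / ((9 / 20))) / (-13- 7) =-42.66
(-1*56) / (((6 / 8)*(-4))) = 56 / 3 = 18.67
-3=-3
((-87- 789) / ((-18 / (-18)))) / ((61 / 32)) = -28032 / 61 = -459.54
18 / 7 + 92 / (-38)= 20 / 133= 0.15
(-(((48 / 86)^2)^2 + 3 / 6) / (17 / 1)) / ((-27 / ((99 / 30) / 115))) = 44905883 / 1203076071900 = 0.00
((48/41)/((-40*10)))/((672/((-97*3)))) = 291/229600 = 0.00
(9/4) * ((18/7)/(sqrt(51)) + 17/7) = 27 * sqrt(51)/238 + 153/28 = 6.27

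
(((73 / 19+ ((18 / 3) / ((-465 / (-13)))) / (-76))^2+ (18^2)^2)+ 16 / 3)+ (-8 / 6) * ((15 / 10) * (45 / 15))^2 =10924793268367 / 104076300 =104969.08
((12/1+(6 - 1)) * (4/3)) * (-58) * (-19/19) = 3944/3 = 1314.67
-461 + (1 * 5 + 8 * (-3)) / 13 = -6012 / 13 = -462.46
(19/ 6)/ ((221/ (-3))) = -19/ 442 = -0.04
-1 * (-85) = 85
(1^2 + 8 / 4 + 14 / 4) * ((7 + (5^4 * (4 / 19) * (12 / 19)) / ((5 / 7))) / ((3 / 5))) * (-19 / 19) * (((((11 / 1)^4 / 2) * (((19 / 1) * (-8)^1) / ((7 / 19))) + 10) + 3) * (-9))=-26223827017635 / 722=-36321090052.13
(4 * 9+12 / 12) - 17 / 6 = 205 / 6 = 34.17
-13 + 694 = 681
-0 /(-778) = 0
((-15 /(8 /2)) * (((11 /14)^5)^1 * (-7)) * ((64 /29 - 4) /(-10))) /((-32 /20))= -31404945 /35650048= -0.88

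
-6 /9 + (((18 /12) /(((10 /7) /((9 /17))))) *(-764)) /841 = -251267 /214455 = -1.17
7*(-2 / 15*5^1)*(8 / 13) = -2.87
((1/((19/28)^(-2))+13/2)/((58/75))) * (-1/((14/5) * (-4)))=0.80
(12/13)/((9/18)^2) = 3.69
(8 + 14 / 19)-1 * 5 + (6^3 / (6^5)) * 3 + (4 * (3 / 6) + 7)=2923 / 228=12.82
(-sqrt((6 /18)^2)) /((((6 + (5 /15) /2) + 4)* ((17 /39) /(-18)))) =1404 /1037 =1.35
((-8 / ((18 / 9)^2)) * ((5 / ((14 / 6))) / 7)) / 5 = -6 / 49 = -0.12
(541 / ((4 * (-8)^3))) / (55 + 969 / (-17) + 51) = -541 / 100352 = -0.01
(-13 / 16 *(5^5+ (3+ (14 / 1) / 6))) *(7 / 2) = -854581 / 96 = -8901.89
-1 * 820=-820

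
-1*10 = -10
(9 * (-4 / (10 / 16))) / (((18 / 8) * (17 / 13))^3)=-4499456 / 1989765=-2.26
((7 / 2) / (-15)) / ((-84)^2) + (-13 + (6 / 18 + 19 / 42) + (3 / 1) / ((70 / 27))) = -47767 / 4320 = -11.06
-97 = -97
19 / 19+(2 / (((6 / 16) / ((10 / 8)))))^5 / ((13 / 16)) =51203159 / 3159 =16208.66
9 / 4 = 2.25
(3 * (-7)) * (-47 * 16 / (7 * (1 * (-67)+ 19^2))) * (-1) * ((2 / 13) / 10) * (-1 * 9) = 3384 / 3185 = 1.06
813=813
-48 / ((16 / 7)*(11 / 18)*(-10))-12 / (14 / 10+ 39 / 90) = -171 / 55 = -3.11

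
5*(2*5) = 50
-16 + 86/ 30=-197/ 15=-13.13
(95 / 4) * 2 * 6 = 285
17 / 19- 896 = -17007 / 19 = -895.11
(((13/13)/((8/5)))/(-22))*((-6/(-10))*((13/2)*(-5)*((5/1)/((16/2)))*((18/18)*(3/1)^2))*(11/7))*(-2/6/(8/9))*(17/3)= -149175/14336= -10.41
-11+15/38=-403/38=-10.61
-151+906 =755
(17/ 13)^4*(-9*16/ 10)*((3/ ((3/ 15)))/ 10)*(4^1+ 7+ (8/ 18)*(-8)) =-67150884/ 142805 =-470.23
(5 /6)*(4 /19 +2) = 35 /19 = 1.84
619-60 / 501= 103353 / 167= 618.88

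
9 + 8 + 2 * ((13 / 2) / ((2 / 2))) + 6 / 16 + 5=283 / 8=35.38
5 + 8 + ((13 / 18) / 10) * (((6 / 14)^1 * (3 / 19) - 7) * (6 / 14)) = 357097 / 27930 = 12.79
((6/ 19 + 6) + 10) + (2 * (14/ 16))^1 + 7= 1905/ 76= 25.07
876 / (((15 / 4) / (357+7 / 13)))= 5428864 / 65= 83520.98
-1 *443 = -443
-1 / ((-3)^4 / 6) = -2 / 27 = -0.07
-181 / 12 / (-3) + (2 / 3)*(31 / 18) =667 / 108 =6.18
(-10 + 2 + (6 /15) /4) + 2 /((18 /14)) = -571 /90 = -6.34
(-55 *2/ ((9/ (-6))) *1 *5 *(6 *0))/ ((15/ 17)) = 0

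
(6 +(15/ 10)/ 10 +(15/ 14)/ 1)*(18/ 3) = 3033/ 70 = 43.33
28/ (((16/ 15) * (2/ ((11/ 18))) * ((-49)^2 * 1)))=55/ 16464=0.00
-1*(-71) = 71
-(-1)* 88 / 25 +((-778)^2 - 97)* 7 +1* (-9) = 105907588 / 25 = 4236303.52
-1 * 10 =-10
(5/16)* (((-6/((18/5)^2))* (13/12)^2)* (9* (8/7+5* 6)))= -2302625/48384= -47.59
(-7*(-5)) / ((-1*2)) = -17.50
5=5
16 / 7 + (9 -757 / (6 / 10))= -26258 / 21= -1250.38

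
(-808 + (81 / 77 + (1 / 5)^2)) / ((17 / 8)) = -12426384 / 32725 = -379.72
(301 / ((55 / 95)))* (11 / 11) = 5719 / 11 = 519.91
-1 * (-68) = 68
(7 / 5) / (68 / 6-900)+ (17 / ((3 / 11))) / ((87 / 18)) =4984811 / 386570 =12.89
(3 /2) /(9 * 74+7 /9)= 27 /12002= 0.00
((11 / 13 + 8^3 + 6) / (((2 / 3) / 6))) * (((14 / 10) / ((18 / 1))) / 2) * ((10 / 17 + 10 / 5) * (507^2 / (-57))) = -36032997 / 17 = -2119588.06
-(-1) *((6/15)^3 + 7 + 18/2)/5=2008/625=3.21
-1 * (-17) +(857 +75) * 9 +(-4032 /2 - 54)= 6335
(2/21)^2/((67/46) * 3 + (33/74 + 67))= 0.00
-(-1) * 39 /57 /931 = 13 /17689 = 0.00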